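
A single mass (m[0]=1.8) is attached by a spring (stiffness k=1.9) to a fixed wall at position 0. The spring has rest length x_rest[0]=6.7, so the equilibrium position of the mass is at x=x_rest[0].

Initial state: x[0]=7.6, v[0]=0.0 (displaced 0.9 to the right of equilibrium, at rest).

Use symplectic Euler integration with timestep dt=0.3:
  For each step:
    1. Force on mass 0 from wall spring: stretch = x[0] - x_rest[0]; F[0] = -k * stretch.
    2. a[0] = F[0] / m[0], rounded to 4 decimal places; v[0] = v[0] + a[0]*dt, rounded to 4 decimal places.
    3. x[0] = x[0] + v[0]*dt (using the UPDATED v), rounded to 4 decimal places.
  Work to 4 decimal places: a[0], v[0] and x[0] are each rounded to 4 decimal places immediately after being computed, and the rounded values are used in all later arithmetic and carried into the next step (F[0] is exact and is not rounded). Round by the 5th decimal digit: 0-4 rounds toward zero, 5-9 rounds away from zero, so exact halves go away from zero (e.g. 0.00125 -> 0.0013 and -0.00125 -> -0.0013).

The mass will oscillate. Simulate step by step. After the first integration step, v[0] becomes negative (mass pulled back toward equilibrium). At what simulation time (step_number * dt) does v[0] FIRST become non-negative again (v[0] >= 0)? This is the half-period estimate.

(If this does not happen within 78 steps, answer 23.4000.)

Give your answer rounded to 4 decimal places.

Answer: 3.3000

Derivation:
Step 0: x=[7.6000] v=[0.0000]
Step 1: x=[7.5145] v=[-0.2850]
Step 2: x=[7.3516] v=[-0.5429]
Step 3: x=[7.1268] v=[-0.7492]
Step 4: x=[6.8615] v=[-0.8844]
Step 5: x=[6.5808] v=[-0.9356]
Step 6: x=[6.3114] v=[-0.8979]
Step 7: x=[6.0790] v=[-0.7748]
Step 8: x=[5.9055] v=[-0.5782]
Step 9: x=[5.8075] v=[-0.3266]
Step 10: x=[5.7943] v=[-0.0440]
Step 11: x=[5.8671] v=[0.2428]
First v>=0 after going negative at step 11, time=3.3000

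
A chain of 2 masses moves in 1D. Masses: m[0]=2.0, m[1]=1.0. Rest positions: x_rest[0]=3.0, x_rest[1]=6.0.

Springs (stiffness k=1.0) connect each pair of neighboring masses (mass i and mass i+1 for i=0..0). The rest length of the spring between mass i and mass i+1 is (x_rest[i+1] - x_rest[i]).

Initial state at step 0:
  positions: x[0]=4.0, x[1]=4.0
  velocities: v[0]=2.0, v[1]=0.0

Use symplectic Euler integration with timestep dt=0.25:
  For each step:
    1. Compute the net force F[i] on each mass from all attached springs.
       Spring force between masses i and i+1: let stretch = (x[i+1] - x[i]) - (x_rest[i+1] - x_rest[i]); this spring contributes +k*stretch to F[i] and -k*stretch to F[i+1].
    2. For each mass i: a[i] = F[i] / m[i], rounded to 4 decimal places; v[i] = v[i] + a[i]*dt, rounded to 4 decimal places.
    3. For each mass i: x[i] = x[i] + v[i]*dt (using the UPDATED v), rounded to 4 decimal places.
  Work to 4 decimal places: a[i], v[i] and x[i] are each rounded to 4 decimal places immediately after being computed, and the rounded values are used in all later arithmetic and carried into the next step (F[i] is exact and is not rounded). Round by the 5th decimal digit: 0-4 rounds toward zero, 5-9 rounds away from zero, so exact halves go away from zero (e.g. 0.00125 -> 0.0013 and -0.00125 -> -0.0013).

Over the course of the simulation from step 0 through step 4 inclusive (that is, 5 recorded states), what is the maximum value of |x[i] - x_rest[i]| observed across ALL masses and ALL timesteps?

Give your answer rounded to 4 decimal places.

Step 0: x=[4.0000 4.0000] v=[2.0000 0.0000]
Step 1: x=[4.4063 4.1875] v=[1.6250 0.7500]
Step 2: x=[4.7120 4.5762] v=[1.2227 1.5547]
Step 3: x=[4.9197 5.1609] v=[0.8307 2.3387]
Step 4: x=[5.0412 5.9180] v=[0.4859 3.0284]
Max displacement = 2.0412

Answer: 2.0412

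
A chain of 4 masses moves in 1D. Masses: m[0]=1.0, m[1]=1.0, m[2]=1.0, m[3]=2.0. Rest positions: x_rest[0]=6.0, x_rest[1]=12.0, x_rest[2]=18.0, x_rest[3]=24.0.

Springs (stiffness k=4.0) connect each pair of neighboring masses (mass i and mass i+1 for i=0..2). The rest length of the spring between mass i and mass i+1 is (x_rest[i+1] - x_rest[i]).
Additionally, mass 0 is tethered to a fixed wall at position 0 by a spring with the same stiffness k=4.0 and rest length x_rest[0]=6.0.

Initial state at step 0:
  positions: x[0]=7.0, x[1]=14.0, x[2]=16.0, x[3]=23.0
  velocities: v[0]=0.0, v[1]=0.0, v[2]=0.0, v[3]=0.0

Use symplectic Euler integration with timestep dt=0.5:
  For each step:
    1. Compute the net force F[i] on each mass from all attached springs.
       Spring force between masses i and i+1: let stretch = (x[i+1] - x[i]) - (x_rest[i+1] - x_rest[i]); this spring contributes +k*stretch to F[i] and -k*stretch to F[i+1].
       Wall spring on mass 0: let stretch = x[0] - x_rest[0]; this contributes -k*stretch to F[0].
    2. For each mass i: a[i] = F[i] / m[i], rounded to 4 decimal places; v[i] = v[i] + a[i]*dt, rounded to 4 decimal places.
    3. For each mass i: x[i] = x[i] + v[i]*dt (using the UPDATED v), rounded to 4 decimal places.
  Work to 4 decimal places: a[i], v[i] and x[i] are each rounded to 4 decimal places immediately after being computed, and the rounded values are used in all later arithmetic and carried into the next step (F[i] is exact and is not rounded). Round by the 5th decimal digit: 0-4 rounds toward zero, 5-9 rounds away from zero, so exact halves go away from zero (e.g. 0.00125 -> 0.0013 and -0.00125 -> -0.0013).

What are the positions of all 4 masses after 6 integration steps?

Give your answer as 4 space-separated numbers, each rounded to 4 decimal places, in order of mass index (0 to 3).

Step 0: x=[7.0000 14.0000 16.0000 23.0000] v=[0.0000 0.0000 0.0000 0.0000]
Step 1: x=[7.0000 9.0000 21.0000 22.5000] v=[0.0000 -10.0000 10.0000 -1.0000]
Step 2: x=[2.0000 14.0000 15.5000 24.2500] v=[-10.0000 10.0000 -11.0000 3.5000]
Step 3: x=[7.0000 8.5000 17.2500 24.6250] v=[10.0000 -11.0000 3.5000 0.7500]
Step 4: x=[6.5000 10.2500 17.6250 24.3125] v=[-1.0000 3.5000 0.7500 -0.6250]
Step 5: x=[3.2500 15.6250 17.3125 23.6563] v=[-6.5000 10.7500 -0.6250 -1.3125]
Step 6: x=[9.1250 10.3125 21.6563 22.8282] v=[11.7500 -10.6250 8.6876 -1.6563]

Answer: 9.1250 10.3125 21.6563 22.8282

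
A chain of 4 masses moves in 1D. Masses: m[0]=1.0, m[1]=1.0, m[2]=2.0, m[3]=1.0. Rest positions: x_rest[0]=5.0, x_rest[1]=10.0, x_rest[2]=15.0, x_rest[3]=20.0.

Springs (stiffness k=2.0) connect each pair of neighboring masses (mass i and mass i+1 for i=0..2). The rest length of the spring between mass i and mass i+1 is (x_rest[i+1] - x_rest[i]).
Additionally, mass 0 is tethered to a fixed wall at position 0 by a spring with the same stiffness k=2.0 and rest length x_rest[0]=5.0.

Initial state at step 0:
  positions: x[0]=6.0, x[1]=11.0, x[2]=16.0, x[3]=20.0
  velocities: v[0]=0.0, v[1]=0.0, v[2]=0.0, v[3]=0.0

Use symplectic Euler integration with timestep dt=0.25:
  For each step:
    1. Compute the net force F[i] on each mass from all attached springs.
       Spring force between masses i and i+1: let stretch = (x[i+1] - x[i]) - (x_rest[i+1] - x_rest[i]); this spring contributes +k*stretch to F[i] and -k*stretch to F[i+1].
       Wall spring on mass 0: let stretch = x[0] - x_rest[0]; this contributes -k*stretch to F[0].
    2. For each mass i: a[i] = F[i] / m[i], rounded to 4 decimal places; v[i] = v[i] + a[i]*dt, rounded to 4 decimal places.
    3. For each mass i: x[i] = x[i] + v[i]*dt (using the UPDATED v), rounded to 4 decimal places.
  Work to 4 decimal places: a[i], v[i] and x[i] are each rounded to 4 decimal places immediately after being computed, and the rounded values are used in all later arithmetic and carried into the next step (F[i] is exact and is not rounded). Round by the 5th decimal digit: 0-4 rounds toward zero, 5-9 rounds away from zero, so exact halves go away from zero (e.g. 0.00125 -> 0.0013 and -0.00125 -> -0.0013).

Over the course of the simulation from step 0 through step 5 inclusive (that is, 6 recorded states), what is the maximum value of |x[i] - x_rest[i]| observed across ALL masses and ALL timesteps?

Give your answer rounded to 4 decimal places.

Step 0: x=[6.0000 11.0000 16.0000 20.0000] v=[0.0000 0.0000 0.0000 0.0000]
Step 1: x=[5.8750 11.0000 15.9375 20.1250] v=[-0.5000 0.0000 -0.2500 0.5000]
Step 2: x=[5.6563 10.9766 15.8281 20.3516] v=[-0.8750 -0.0938 -0.4375 0.9063]
Step 3: x=[5.3956 10.8946 15.6982 20.6378] v=[-1.0430 -0.3282 -0.5195 1.1446]
Step 4: x=[5.1478 10.7256 15.5768 20.9315] v=[-0.9913 -0.6759 -0.4855 1.1748]
Step 5: x=[4.9537 10.4658 15.4869 21.1809] v=[-0.7763 -1.0392 -0.3596 0.9975]
Max displacement = 1.1809

Answer: 1.1809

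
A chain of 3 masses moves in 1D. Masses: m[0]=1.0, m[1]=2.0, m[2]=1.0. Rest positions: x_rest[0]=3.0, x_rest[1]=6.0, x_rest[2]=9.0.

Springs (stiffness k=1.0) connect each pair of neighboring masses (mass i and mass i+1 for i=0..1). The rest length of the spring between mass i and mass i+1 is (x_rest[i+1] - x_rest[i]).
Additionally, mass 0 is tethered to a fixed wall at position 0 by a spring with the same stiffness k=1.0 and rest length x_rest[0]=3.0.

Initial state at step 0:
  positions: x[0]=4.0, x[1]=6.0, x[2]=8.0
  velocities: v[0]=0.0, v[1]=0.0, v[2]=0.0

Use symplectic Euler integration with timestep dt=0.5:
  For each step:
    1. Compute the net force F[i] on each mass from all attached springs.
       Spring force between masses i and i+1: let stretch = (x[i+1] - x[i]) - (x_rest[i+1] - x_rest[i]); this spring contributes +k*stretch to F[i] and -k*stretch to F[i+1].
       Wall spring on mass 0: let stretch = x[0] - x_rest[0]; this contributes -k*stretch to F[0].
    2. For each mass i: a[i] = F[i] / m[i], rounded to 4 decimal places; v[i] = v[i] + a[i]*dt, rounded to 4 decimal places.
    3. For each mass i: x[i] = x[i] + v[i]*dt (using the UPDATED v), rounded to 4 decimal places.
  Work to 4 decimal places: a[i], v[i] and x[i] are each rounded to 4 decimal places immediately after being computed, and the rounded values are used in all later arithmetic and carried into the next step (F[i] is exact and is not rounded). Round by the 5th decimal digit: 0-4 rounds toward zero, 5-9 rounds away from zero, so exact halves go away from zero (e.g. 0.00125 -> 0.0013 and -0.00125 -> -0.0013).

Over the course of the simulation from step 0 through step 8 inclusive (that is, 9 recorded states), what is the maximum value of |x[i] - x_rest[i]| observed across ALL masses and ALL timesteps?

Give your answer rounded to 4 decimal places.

Step 0: x=[4.0000 6.0000 8.0000] v=[0.0000 0.0000 0.0000]
Step 1: x=[3.5000 6.0000 8.2500] v=[-1.0000 0.0000 0.5000]
Step 2: x=[2.7500 5.9688 8.6875] v=[-1.5000 -0.0625 0.8750]
Step 3: x=[2.1172 5.8750 9.1954] v=[-1.2656 -0.1876 1.0157]
Step 4: x=[1.8946 5.7265 9.6232] v=[-0.4453 -0.2970 0.8555]
Step 5: x=[2.1563 5.5861 9.8268] v=[0.5234 -0.2808 0.4072]
Step 6: x=[2.7364 5.5471 9.7202] v=[1.1602 -0.0781 -0.2132]
Step 7: x=[3.3351 5.6784 9.3203] v=[1.1974 0.2625 -0.7998]
Step 8: x=[3.6859 5.9720 8.7599] v=[0.7015 0.5872 -1.1208]
Max displacement = 1.1054

Answer: 1.1054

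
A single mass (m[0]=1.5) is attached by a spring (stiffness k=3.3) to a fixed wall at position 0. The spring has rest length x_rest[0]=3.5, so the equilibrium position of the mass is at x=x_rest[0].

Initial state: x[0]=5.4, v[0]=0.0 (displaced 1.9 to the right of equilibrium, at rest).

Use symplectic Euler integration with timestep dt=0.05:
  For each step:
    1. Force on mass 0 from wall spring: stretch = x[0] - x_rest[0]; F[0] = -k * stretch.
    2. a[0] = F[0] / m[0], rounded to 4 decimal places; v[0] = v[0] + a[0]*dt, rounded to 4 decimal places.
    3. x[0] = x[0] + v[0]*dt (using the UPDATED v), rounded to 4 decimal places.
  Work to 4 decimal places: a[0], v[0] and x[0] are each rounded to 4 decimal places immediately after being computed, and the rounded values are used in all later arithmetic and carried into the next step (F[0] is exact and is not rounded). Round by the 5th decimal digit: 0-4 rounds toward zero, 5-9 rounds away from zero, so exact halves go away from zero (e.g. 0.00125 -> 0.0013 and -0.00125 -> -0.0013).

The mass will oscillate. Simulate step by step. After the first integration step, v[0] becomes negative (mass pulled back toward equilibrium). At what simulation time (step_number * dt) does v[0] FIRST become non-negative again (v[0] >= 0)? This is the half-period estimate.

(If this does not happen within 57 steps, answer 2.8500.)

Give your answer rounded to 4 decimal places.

Answer: 2.1500

Derivation:
Step 0: x=[5.4000] v=[0.0000]
Step 1: x=[5.3896] v=[-0.2090]
Step 2: x=[5.3688] v=[-0.4169]
Step 3: x=[5.3377] v=[-0.6225]
Step 4: x=[5.2965] v=[-0.8246]
Step 5: x=[5.2454] v=[-1.0222]
Step 6: x=[5.1847] v=[-1.2142]
Step 7: x=[5.1147] v=[-1.3995]
Step 8: x=[5.0358] v=[-1.5771]
Step 9: x=[4.9485] v=[-1.7460]
Step 10: x=[4.8532] v=[-1.9053]
Step 11: x=[4.7505] v=[-2.0542]
Step 12: x=[4.6409] v=[-2.1918]
Step 13: x=[4.5250] v=[-2.3173]
Step 14: x=[4.4035] v=[-2.4301]
Step 15: x=[4.2770] v=[-2.5295]
Step 16: x=[4.1463] v=[-2.6150]
Step 17: x=[4.0120] v=[-2.6861]
Step 18: x=[3.8749] v=[-2.7424]
Step 19: x=[3.7357] v=[-2.7836]
Step 20: x=[3.5952] v=[-2.8095]
Step 21: x=[3.4542] v=[-2.8200]
Step 22: x=[3.3135] v=[-2.8150]
Step 23: x=[3.1738] v=[-2.7945]
Step 24: x=[3.0359] v=[-2.7586]
Step 25: x=[2.9005] v=[-2.7076]
Step 26: x=[2.7684] v=[-2.6417]
Step 27: x=[2.6403] v=[-2.5612]
Step 28: x=[2.5170] v=[-2.4666]
Step 29: x=[2.3991] v=[-2.3585]
Step 30: x=[2.2872] v=[-2.2374]
Step 31: x=[2.1820] v=[-2.1040]
Step 32: x=[2.0841] v=[-1.9590]
Step 33: x=[1.9939] v=[-1.8033]
Step 34: x=[1.9120] v=[-1.6376]
Step 35: x=[1.8389] v=[-1.4629]
Step 36: x=[1.7749] v=[-1.2802]
Step 37: x=[1.7204] v=[-1.0904]
Step 38: x=[1.6757] v=[-0.8946]
Step 39: x=[1.6410] v=[-0.6939]
Step 40: x=[1.6165] v=[-0.4894]
Step 41: x=[1.6024] v=[-0.2822]
Step 42: x=[1.5987] v=[-0.0735]
Step 43: x=[1.6055] v=[0.1356]
First v>=0 after going negative at step 43, time=2.1500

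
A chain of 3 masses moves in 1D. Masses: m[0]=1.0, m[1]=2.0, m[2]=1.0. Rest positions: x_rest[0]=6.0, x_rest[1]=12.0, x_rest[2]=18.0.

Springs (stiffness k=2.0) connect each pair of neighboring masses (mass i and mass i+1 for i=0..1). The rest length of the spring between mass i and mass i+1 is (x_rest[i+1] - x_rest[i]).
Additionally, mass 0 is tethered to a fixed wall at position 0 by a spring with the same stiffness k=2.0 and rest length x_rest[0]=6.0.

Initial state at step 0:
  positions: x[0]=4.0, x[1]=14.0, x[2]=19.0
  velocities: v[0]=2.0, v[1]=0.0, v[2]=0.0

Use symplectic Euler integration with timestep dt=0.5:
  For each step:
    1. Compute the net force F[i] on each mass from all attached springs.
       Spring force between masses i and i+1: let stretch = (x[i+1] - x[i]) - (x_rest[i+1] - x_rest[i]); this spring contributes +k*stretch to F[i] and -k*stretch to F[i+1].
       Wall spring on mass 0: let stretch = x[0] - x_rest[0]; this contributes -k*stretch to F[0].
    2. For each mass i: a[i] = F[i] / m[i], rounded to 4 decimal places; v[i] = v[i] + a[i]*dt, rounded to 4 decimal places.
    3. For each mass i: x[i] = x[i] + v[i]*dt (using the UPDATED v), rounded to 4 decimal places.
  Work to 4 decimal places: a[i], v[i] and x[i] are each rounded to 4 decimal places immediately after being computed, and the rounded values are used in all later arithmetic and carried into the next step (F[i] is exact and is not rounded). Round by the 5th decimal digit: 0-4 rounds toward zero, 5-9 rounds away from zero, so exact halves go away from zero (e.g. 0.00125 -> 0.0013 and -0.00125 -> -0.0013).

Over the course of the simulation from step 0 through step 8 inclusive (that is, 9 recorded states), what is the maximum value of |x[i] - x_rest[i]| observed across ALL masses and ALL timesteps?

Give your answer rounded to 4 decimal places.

Answer: 4.3750

Derivation:
Step 0: x=[4.0000 14.0000 19.0000] v=[2.0000 0.0000 0.0000]
Step 1: x=[8.0000 12.7500 19.5000] v=[8.0000 -2.5000 1.0000]
Step 2: x=[10.3750 12.0000 19.6250] v=[4.7500 -1.5000 0.2500]
Step 3: x=[8.3750 12.7500 18.9375] v=[-4.0000 1.5000 -1.3750]
Step 4: x=[4.3750 13.9532 18.1563] v=[-8.0000 2.4063 -1.5625]
Step 5: x=[2.9766 13.8126 18.2735] v=[-2.7968 -0.2813 0.2344]
Step 6: x=[5.5079 12.0782 19.1603] v=[5.0626 -3.4689 1.7735]
Step 7: x=[8.5704 10.4717 19.5060] v=[6.1250 -3.2130 0.6914]
Step 8: x=[8.2984 10.6485 18.3346] v=[-0.5441 0.3535 -2.3429]
Max displacement = 4.3750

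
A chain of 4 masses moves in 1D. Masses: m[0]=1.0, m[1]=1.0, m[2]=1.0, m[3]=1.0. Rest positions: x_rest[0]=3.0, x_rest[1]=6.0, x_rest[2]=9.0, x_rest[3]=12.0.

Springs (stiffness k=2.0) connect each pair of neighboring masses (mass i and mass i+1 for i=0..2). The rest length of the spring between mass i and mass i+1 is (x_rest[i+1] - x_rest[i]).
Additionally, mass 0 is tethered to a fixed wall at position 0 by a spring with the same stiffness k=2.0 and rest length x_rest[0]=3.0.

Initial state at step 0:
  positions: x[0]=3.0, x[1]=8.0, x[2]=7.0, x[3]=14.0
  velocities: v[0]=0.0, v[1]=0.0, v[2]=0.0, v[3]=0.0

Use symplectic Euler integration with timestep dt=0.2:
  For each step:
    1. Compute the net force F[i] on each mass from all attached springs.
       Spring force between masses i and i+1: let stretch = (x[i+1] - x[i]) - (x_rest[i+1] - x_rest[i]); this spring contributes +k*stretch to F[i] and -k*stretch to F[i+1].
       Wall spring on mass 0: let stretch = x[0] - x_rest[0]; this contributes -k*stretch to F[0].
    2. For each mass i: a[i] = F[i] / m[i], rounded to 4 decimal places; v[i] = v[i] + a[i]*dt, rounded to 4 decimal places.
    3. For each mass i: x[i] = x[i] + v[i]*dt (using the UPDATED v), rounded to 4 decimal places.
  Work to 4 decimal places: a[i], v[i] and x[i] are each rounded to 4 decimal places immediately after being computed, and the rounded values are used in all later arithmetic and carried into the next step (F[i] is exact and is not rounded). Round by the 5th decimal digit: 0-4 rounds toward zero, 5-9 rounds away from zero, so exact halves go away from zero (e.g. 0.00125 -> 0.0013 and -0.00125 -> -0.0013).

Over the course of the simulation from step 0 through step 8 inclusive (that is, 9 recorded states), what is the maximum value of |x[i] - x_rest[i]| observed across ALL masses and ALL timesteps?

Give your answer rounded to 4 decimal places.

Answer: 2.9910

Derivation:
Step 0: x=[3.0000 8.0000 7.0000 14.0000] v=[0.0000 0.0000 0.0000 0.0000]
Step 1: x=[3.1600 7.5200 7.6400 13.6800] v=[0.8000 -2.4000 3.2000 -1.6000]
Step 2: x=[3.4160 6.7008 8.7536 13.1168] v=[1.2800 -4.0960 5.5680 -2.8160]
Step 3: x=[3.6615 5.7830 10.0520 12.4445] v=[1.2275 -4.5888 6.4922 -3.3613]
Step 4: x=[3.7838 5.0370 11.2003 11.8208] v=[0.6115 -3.7298 5.7416 -3.1183]
Step 5: x=[3.7037 4.6838 11.9052 11.3875] v=[-0.4007 -1.7658 3.5245 -2.1665]
Step 6: x=[3.4057 4.8299 11.9910 11.2356] v=[-1.4901 0.7307 0.4289 -0.7594]
Step 7: x=[2.9492 5.4350 11.4435 11.3842] v=[-2.2827 3.0255 -2.7377 0.7428]
Step 8: x=[2.4556 6.3219 10.4105 11.7775] v=[-2.4681 4.4346 -5.1648 1.9665]
Max displacement = 2.9910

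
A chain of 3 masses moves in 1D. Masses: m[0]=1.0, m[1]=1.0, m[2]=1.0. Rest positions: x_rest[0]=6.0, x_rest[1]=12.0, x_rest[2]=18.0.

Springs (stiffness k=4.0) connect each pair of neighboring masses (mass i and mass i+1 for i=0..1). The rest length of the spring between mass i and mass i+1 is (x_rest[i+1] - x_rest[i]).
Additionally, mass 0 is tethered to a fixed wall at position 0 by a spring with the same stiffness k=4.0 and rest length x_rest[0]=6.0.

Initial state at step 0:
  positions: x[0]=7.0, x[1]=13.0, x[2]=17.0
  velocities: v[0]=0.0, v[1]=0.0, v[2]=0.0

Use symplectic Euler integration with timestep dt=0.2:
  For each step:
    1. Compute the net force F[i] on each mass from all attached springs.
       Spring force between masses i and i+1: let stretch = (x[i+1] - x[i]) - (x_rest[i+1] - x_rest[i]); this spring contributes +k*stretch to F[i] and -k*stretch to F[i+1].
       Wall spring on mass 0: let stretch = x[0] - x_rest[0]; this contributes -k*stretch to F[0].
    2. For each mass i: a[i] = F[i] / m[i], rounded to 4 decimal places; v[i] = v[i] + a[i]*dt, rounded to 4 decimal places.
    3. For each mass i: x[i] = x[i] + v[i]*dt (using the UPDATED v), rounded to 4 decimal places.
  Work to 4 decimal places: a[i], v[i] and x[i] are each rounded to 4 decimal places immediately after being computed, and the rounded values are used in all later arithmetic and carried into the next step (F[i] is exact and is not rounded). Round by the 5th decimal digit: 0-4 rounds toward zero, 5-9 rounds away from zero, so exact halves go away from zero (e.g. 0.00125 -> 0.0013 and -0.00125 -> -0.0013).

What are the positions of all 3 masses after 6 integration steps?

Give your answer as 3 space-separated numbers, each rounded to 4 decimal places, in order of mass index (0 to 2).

Step 0: x=[7.0000 13.0000 17.0000] v=[0.0000 0.0000 0.0000]
Step 1: x=[6.8400 12.6800 17.3200] v=[-0.8000 -1.6000 1.6000]
Step 2: x=[6.5200 12.1680 17.8576] v=[-1.6000 -2.5600 2.6880]
Step 3: x=[6.0605 11.6627 18.4449] v=[-2.2976 -2.5267 2.9363]
Step 4: x=[5.5277 11.3462 18.9070] v=[-2.6642 -1.5827 2.3105]
Step 5: x=[5.0414 11.3084 19.1194] v=[-2.4316 -0.1889 1.0619]
Step 6: x=[4.7512 11.5177 19.0420] v=[-1.4511 1.0463 -0.3869]

Answer: 4.7512 11.5177 19.0420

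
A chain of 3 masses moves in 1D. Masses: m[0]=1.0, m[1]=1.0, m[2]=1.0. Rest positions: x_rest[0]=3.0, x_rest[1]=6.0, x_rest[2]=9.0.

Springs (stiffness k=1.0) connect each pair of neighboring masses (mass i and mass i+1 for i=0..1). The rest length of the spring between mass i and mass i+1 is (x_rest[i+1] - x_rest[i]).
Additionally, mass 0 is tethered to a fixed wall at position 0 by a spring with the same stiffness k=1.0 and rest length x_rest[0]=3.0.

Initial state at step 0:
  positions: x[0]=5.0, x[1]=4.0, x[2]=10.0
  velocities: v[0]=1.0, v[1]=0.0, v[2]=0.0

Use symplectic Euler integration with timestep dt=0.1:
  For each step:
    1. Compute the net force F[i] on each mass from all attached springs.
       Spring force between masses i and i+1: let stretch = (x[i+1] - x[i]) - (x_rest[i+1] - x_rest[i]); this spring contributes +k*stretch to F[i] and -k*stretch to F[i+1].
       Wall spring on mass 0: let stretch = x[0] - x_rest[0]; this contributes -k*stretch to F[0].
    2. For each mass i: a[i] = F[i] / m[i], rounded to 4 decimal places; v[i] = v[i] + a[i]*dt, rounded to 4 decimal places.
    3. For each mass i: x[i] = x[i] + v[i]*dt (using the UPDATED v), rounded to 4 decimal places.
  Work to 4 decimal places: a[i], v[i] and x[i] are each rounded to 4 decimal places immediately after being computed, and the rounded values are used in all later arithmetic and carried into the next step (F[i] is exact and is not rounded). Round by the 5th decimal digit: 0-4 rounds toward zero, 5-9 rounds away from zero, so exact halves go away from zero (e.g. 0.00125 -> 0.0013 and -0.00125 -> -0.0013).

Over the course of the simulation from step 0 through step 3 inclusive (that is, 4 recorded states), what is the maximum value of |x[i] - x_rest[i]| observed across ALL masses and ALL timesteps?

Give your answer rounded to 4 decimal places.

Answer: 2.0400

Derivation:
Step 0: x=[5.0000 4.0000 10.0000] v=[1.0000 0.0000 0.0000]
Step 1: x=[5.0400 4.0700 9.9700] v=[0.4000 0.7000 -0.3000]
Step 2: x=[5.0199 4.2087 9.9110] v=[-0.2010 1.3870 -0.5900]
Step 3: x=[4.9415 4.4125 9.8250] v=[-0.7841 2.0384 -0.8602]
Max displacement = 2.0400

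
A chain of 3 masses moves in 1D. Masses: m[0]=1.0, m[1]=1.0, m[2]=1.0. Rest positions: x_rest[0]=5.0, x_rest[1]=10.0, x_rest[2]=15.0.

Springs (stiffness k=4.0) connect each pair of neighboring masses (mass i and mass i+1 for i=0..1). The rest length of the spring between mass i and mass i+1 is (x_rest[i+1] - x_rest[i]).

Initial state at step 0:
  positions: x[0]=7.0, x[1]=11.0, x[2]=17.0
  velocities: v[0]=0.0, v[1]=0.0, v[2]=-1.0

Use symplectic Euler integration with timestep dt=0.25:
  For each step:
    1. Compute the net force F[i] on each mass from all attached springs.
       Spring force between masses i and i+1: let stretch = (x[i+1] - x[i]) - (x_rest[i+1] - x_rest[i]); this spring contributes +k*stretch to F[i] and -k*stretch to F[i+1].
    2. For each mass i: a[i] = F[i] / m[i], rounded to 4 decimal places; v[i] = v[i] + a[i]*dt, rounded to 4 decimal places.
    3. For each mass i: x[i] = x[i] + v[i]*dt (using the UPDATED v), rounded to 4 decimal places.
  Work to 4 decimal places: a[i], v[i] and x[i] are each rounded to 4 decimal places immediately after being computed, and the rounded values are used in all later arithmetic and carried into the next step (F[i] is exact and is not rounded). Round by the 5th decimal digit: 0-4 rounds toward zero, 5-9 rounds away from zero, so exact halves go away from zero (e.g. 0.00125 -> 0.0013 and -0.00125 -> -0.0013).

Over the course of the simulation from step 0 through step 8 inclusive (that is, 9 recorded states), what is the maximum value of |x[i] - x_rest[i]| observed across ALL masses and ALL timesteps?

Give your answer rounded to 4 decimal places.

Answer: 2.2031

Derivation:
Step 0: x=[7.0000 11.0000 17.0000] v=[0.0000 0.0000 -1.0000]
Step 1: x=[6.7500 11.5000 16.5000] v=[-1.0000 2.0000 -2.0000]
Step 2: x=[6.4375 12.0625 16.0000] v=[-1.2500 2.2500 -2.0000]
Step 3: x=[6.2813 12.2031 15.7656] v=[-0.6250 0.5625 -0.9375]
Step 4: x=[6.3555 11.7539 15.8906] v=[0.2968 -1.7968 0.5000]
Step 5: x=[6.5293 10.9893 16.2314] v=[0.6952 -3.0585 1.3633]
Step 6: x=[6.5681 10.4202 16.5117] v=[0.1552 -2.2764 1.1212]
Step 7: x=[6.3199 10.4110 16.5191] v=[-0.9927 -0.0370 0.0297]
Step 8: x=[5.8445 10.9060 16.2495] v=[-1.9016 1.9800 -1.0784]
Max displacement = 2.2031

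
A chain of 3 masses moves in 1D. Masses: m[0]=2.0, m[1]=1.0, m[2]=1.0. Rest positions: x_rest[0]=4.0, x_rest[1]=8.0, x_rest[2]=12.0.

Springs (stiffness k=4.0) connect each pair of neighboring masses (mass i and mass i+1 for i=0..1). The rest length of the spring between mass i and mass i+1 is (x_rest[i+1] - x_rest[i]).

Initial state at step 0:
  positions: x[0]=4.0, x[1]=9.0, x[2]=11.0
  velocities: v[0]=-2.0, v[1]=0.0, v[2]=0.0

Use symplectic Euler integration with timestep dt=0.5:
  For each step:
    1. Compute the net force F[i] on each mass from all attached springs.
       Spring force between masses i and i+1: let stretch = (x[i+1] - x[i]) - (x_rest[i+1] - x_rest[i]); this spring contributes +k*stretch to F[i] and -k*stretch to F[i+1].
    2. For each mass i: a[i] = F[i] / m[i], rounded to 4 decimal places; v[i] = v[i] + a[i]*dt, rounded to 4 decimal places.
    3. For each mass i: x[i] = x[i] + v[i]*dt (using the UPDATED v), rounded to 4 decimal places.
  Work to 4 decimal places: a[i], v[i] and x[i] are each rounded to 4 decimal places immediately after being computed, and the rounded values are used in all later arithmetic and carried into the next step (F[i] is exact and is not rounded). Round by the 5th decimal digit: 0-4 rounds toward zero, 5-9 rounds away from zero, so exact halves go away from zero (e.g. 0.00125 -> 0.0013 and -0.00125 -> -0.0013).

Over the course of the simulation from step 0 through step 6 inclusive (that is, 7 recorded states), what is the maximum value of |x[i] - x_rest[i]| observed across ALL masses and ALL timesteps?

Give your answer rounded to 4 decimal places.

Answer: 5.0625

Derivation:
Step 0: x=[4.0000 9.0000 11.0000] v=[-2.0000 0.0000 0.0000]
Step 1: x=[3.5000 6.0000 13.0000] v=[-1.0000 -6.0000 4.0000]
Step 2: x=[2.2500 7.5000 12.0000] v=[-2.5000 3.0000 -2.0000]
Step 3: x=[1.6250 8.2500 10.5000] v=[-1.2500 1.5000 -3.0000]
Step 4: x=[2.3125 4.6250 10.7500] v=[1.3750 -7.2500 0.5000]
Step 5: x=[2.1563 4.8125 8.8750] v=[-0.3125 0.3750 -3.7500]
Step 6: x=[1.3282 6.4063 6.9375] v=[-1.6563 3.1876 -3.8750]
Max displacement = 5.0625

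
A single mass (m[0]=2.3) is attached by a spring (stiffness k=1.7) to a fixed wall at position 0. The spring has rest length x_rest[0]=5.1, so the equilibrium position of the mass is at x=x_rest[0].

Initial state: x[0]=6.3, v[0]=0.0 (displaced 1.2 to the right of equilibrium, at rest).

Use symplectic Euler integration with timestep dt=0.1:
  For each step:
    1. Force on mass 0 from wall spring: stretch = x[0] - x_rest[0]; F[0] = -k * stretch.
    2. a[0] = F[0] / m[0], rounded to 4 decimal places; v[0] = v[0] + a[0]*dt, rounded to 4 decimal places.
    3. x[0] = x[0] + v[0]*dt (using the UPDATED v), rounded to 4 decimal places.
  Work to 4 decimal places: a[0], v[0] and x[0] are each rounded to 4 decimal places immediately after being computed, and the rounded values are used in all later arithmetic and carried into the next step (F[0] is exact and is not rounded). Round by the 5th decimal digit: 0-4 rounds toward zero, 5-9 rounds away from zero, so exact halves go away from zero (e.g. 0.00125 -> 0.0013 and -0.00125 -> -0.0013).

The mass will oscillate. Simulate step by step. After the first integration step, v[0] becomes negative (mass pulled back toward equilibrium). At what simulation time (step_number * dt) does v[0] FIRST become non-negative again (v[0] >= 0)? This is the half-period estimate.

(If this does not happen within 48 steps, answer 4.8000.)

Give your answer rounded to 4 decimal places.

Step 0: x=[6.3000] v=[0.0000]
Step 1: x=[6.2911] v=[-0.0887]
Step 2: x=[6.2734] v=[-0.1767]
Step 3: x=[6.2471] v=[-0.2634]
Step 4: x=[6.2123] v=[-0.3482]
Step 5: x=[6.1693] v=[-0.4304]
Step 6: x=[6.1184] v=[-0.5094]
Step 7: x=[6.0599] v=[-0.5847]
Step 8: x=[5.9943] v=[-0.6557]
Step 9: x=[5.9221] v=[-0.7218]
Step 10: x=[5.8438] v=[-0.7826]
Step 11: x=[5.7600] v=[-0.8376]
Step 12: x=[5.6714] v=[-0.8864]
Step 13: x=[5.5785] v=[-0.9286]
Step 14: x=[5.4821] v=[-0.9640]
Step 15: x=[5.3829] v=[-0.9922]
Step 16: x=[5.2816] v=[-1.0131]
Step 17: x=[5.1790] v=[-1.0265]
Step 18: x=[5.0758] v=[-1.0323]
Step 19: x=[4.9728] v=[-1.0305]
Step 20: x=[4.8707] v=[-1.0211]
Step 21: x=[4.7703] v=[-1.0042]
Step 22: x=[4.6723] v=[-0.9798]
Step 23: x=[4.5775] v=[-0.9482]
Step 24: x=[4.4865] v=[-0.9096]
Step 25: x=[4.4001] v=[-0.8643]
Step 26: x=[4.3188] v=[-0.8126]
Step 27: x=[4.2433] v=[-0.7549]
Step 28: x=[4.1741] v=[-0.6916]
Step 29: x=[4.1118] v=[-0.6232]
Step 30: x=[4.0568] v=[-0.5502]
Step 31: x=[4.0095] v=[-0.4731]
Step 32: x=[3.9703] v=[-0.3925]
Step 33: x=[3.9394] v=[-0.3090]
Step 34: x=[3.9171] v=[-0.2232]
Step 35: x=[3.9035] v=[-0.1358]
Step 36: x=[3.8988] v=[-0.0474]
Step 37: x=[3.9029] v=[0.0414]
First v>=0 after going negative at step 37, time=3.7000

Answer: 3.7000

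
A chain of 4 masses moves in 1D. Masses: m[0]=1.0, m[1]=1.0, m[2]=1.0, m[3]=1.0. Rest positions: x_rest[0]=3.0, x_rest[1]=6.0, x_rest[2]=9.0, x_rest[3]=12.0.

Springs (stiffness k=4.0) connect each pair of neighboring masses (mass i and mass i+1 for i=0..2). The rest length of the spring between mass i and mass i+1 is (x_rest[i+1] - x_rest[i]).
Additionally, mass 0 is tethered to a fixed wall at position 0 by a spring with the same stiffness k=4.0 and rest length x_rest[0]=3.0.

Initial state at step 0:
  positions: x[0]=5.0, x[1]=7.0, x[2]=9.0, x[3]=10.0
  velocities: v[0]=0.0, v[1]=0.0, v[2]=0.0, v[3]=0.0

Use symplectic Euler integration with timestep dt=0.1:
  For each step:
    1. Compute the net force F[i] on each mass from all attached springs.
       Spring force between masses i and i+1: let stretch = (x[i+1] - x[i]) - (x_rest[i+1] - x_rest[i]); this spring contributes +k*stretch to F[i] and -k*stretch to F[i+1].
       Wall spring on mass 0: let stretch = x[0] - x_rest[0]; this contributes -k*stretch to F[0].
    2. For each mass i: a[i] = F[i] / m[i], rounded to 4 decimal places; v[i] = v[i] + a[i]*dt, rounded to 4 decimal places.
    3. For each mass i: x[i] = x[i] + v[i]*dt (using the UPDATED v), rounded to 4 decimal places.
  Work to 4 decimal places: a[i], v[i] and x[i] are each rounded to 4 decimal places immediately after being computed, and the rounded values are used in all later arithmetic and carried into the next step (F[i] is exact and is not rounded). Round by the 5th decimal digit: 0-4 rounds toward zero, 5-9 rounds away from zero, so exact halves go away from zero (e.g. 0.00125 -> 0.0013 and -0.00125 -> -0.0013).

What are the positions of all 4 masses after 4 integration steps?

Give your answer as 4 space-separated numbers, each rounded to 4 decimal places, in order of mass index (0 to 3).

Answer: 3.9370 6.9119 8.6894 10.7311

Derivation:
Step 0: x=[5.0000 7.0000 9.0000 10.0000] v=[0.0000 0.0000 0.0000 0.0000]
Step 1: x=[4.8800 7.0000 8.9600 10.0800] v=[-1.2000 0.0000 -0.4000 0.8000]
Step 2: x=[4.6496 6.9936 8.8864 10.2352] v=[-2.3040 -0.0640 -0.7360 1.5520]
Step 3: x=[4.3270 6.9692 8.7910 10.4565] v=[-3.2262 -0.2445 -0.9536 2.2125]
Step 4: x=[3.9370 6.9119 8.6894 10.7311] v=[-3.9001 -0.5727 -1.0161 2.7463]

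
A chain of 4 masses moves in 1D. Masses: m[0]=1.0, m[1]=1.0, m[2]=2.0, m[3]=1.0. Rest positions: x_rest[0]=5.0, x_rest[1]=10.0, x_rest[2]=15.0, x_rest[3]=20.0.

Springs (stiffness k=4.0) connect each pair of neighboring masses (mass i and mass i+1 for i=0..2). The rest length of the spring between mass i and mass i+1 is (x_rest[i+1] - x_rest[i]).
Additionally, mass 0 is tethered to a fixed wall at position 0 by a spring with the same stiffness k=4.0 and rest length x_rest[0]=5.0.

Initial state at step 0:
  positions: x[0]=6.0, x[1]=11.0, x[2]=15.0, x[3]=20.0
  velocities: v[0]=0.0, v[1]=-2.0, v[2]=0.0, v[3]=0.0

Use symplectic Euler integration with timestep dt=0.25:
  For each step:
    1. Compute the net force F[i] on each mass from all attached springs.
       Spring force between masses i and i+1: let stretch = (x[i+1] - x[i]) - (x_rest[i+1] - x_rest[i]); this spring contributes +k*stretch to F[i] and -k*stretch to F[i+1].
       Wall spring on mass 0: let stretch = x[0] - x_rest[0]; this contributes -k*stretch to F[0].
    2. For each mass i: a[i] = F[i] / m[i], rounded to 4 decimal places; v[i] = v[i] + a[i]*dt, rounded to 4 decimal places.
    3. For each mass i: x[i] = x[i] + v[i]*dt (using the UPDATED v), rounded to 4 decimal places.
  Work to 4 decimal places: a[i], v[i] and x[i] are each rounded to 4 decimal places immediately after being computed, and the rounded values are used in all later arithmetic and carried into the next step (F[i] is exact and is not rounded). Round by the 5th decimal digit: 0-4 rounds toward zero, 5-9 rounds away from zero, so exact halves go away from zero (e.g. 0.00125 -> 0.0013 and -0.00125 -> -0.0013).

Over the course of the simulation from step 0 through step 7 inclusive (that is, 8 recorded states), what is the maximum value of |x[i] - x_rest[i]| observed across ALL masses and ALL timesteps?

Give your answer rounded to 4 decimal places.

Step 0: x=[6.0000 11.0000 15.0000 20.0000] v=[0.0000 -2.0000 0.0000 0.0000]
Step 1: x=[5.7500 10.2500 15.1250 20.0000] v=[-1.0000 -3.0000 0.5000 0.0000]
Step 2: x=[5.1875 9.5938 15.2500 20.0313] v=[-2.2500 -2.6250 0.5000 0.1250]
Step 3: x=[4.4297 9.2500 15.2657 20.1172] v=[-3.0312 -1.3751 0.0626 0.3437]
Step 4: x=[3.7696 9.2051 15.1358 20.2403] v=[-2.6406 -0.1797 -0.5195 0.4922]
Step 5: x=[3.5259 9.2840 14.9027 20.3372] v=[-0.9747 0.3155 -0.9326 0.3877]
Step 6: x=[3.8403 9.3280 14.6465 20.3255] v=[1.2575 0.1761 -1.0247 -0.0468]
Step 7: x=[4.5665 9.3297 14.4354 20.1441] v=[2.9049 0.0069 -0.8445 -0.7258]
Max displacement = 1.4741

Answer: 1.4741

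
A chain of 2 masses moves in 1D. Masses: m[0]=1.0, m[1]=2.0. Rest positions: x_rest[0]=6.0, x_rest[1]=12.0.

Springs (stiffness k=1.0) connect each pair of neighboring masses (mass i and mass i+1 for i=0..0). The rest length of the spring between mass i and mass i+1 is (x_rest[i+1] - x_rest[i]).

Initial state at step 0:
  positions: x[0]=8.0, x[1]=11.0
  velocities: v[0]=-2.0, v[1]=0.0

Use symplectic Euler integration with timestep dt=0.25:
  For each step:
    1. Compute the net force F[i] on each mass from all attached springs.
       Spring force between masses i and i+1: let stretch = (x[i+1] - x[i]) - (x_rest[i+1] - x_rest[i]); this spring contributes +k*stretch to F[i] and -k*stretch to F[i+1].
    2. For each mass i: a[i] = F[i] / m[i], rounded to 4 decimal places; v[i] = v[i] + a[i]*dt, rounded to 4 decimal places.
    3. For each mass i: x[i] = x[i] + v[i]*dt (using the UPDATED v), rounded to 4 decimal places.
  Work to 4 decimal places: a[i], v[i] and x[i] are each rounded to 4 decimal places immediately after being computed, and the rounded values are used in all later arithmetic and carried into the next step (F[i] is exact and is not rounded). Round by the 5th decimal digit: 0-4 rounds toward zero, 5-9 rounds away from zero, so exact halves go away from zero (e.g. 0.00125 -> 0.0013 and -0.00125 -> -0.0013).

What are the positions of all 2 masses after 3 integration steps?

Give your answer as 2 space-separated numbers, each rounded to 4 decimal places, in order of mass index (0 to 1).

Answer: 5.5833 11.4584

Derivation:
Step 0: x=[8.0000 11.0000] v=[-2.0000 0.0000]
Step 1: x=[7.3125 11.0938] v=[-2.7500 0.3750]
Step 2: x=[6.4863 11.2569] v=[-3.3047 0.6524]
Step 3: x=[5.5833 11.4584] v=[-3.6121 0.8061]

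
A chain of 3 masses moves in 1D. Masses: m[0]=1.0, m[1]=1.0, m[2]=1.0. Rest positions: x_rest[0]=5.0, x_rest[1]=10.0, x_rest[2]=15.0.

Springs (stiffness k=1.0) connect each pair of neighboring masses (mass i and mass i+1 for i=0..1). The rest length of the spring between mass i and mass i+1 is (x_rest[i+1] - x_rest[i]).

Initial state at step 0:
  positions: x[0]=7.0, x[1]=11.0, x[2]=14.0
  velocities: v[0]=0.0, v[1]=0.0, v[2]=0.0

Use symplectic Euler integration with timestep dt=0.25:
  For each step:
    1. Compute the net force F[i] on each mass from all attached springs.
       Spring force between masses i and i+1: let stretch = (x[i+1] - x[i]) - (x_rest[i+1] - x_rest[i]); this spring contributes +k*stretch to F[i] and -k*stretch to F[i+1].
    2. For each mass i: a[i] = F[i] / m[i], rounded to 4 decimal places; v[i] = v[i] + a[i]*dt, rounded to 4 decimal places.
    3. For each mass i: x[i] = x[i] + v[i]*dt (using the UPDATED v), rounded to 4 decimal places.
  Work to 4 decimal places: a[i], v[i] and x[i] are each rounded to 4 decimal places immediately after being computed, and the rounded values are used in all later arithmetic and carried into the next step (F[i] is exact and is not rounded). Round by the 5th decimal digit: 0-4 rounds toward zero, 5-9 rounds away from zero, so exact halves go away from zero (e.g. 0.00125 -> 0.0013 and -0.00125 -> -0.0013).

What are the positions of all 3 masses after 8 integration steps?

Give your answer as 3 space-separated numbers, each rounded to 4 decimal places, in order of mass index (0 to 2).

Answer: 5.0078 10.3789 16.6134

Derivation:
Step 0: x=[7.0000 11.0000 14.0000] v=[0.0000 0.0000 0.0000]
Step 1: x=[6.9375 10.9375 14.1250] v=[-0.2500 -0.2500 0.5000]
Step 2: x=[6.8125 10.8242 14.3633] v=[-0.5000 -0.4531 0.9531]
Step 3: x=[6.6257 10.6814 14.6929] v=[-0.7471 -0.5713 1.3183]
Step 4: x=[6.3799 10.5358 15.0843] v=[-0.9832 -0.5824 1.5654]
Step 5: x=[6.0814 10.4147 15.5039] v=[-1.1942 -0.4843 1.6783]
Step 6: x=[5.7412 10.3409 15.9179] v=[-1.3609 -0.2953 1.6560]
Step 7: x=[5.3760 10.3282 16.2959] v=[-1.4610 -0.0510 1.5118]
Step 8: x=[5.0078 10.3789 16.6134] v=[-1.4730 0.2029 1.2699]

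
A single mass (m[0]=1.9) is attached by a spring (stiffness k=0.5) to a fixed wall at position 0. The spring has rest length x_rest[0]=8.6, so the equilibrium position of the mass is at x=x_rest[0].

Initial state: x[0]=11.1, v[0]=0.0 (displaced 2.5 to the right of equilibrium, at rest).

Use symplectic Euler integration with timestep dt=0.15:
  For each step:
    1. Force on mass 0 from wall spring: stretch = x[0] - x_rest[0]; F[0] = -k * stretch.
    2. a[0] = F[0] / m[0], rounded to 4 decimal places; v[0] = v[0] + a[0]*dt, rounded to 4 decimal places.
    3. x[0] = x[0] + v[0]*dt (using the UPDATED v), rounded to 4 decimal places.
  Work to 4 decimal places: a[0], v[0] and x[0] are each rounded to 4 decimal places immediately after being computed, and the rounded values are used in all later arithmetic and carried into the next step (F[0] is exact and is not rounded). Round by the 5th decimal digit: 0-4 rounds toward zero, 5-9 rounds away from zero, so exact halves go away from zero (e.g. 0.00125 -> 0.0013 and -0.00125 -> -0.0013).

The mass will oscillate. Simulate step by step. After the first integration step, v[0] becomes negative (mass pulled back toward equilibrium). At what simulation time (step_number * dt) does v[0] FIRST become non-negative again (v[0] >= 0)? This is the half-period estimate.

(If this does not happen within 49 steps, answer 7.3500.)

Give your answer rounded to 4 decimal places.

Step 0: x=[11.1000] v=[0.0000]
Step 1: x=[11.0852] v=[-0.0987]
Step 2: x=[11.0557] v=[-0.1968]
Step 3: x=[11.0116] v=[-0.2937]
Step 4: x=[10.9533] v=[-0.3889]
Step 5: x=[10.8810] v=[-0.4818]
Step 6: x=[10.7952] v=[-0.5718]
Step 7: x=[10.6964] v=[-0.6585]
Step 8: x=[10.5852] v=[-0.7413]
Step 9: x=[10.4622] v=[-0.8197]
Step 10: x=[10.3282] v=[-0.8932]
Step 11: x=[10.1840] v=[-0.9614]
Step 12: x=[10.0304] v=[-1.0239]
Step 13: x=[9.8683] v=[-1.0804]
Step 14: x=[9.6987] v=[-1.1305]
Step 15: x=[9.5226] v=[-1.1739]
Step 16: x=[9.3411] v=[-1.2103]
Step 17: x=[9.1552] v=[-1.2396]
Step 18: x=[8.9660] v=[-1.2615]
Step 19: x=[8.7746] v=[-1.2759]
Step 20: x=[8.5822] v=[-1.2828]
Step 21: x=[8.3899] v=[-1.2821]
Step 22: x=[8.1988] v=[-1.2738]
Step 23: x=[8.0101] v=[-1.2580]
Step 24: x=[7.8249] v=[-1.2347]
Step 25: x=[7.6443] v=[-1.2041]
Step 26: x=[7.4693] v=[-1.1664]
Step 27: x=[7.3010] v=[-1.1218]
Step 28: x=[7.1404] v=[-1.0705]
Step 29: x=[6.9885] v=[-1.0129]
Step 30: x=[6.8461] v=[-0.9493]
Step 31: x=[6.7141] v=[-0.8801]
Step 32: x=[6.5932] v=[-0.8057]
Step 33: x=[6.4842] v=[-0.7265]
Step 34: x=[6.3878] v=[-0.6430]
Step 35: x=[6.3044] v=[-0.5557]
Step 36: x=[6.2346] v=[-0.4651]
Step 37: x=[6.1788] v=[-0.3717]
Step 38: x=[6.1374] v=[-0.2761]
Step 39: x=[6.1106] v=[-0.1789]
Step 40: x=[6.0985] v=[-0.0806]
Step 41: x=[6.1012] v=[0.0181]
First v>=0 after going negative at step 41, time=6.1500

Answer: 6.1500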